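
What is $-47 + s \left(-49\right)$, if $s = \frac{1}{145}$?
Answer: $- \frac{6864}{145} \approx -47.338$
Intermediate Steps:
$s = \frac{1}{145} \approx 0.0068966$
$-47 + s \left(-49\right) = -47 + \frac{1}{145} \left(-49\right) = -47 - \frac{49}{145} = - \frac{6864}{145}$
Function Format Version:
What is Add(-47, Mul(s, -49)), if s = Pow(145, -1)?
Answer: Rational(-6864, 145) ≈ -47.338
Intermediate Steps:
s = Rational(1, 145) ≈ 0.0068966
Add(-47, Mul(s, -49)) = Add(-47, Mul(Rational(1, 145), -49)) = Add(-47, Rational(-49, 145)) = Rational(-6864, 145)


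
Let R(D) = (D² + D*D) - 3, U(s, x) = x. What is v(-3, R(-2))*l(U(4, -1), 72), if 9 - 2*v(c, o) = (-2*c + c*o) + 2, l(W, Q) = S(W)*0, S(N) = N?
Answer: 0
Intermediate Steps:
R(D) = -3 + 2*D² (R(D) = (D² + D²) - 3 = 2*D² - 3 = -3 + 2*D²)
l(W, Q) = 0 (l(W, Q) = W*0 = 0)
v(c, o) = 7/2 + c - c*o/2 (v(c, o) = 9/2 - ((-2*c + c*o) + 2)/2 = 9/2 - (2 - 2*c + c*o)/2 = 9/2 + (-1 + c - c*o/2) = 7/2 + c - c*o/2)
v(-3, R(-2))*l(U(4, -1), 72) = (7/2 - 3 - ½*(-3)*(-3 + 2*(-2)²))*0 = (7/2 - 3 - ½*(-3)*(-3 + 2*4))*0 = (7/2 - 3 - ½*(-3)*(-3 + 8))*0 = (7/2 - 3 - ½*(-3)*5)*0 = (7/2 - 3 + 15/2)*0 = 8*0 = 0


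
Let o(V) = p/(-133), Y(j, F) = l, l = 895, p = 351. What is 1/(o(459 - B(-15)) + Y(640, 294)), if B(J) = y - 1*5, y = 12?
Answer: 133/118684 ≈ 0.0011206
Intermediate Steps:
Y(j, F) = 895
B(J) = 7 (B(J) = 12 - 1*5 = 12 - 5 = 7)
o(V) = -351/133 (o(V) = 351/(-133) = 351*(-1/133) = -351/133)
1/(o(459 - B(-15)) + Y(640, 294)) = 1/(-351/133 + 895) = 1/(118684/133) = 133/118684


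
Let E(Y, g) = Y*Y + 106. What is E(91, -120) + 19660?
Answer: 28047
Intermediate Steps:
E(Y, g) = 106 + Y**2 (E(Y, g) = Y**2 + 106 = 106 + Y**2)
E(91, -120) + 19660 = (106 + 91**2) + 19660 = (106 + 8281) + 19660 = 8387 + 19660 = 28047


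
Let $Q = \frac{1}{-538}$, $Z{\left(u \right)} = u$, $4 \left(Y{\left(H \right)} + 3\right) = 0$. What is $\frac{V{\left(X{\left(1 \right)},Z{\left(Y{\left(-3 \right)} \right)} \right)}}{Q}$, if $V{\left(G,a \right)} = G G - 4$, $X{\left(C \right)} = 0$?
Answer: $2152$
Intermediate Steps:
$Y{\left(H \right)} = -3$ ($Y{\left(H \right)} = -3 + \frac{1}{4} \cdot 0 = -3 + 0 = -3$)
$V{\left(G,a \right)} = -4 + G^{2}$ ($V{\left(G,a \right)} = G^{2} - 4 = -4 + G^{2}$)
$Q = - \frac{1}{538} \approx -0.0018587$
$\frac{V{\left(X{\left(1 \right)},Z{\left(Y{\left(-3 \right)} \right)} \right)}}{Q} = \frac{-4 + 0^{2}}{- \frac{1}{538}} = \left(-4 + 0\right) \left(-538\right) = \left(-4\right) \left(-538\right) = 2152$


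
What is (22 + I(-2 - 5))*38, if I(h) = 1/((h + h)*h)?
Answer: 40983/49 ≈ 836.39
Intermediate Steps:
I(h) = 1/(2*h²) (I(h) = 1/(((2*h))*h) = (1/(2*h))/h = 1/(2*h²))
(22 + I(-2 - 5))*38 = (22 + 1/(2*(-2 - 5)²))*38 = (22 + (½)/(-7)²)*38 = (22 + (½)*(1/49))*38 = (22 + 1/98)*38 = (2157/98)*38 = 40983/49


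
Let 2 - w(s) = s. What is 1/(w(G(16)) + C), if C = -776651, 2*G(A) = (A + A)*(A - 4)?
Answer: -1/776841 ≈ -1.2873e-6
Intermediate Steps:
G(A) = A*(-4 + A) (G(A) = ((A + A)*(A - 4))/2 = ((2*A)*(-4 + A))/2 = (2*A*(-4 + A))/2 = A*(-4 + A))
w(s) = 2 - s
1/(w(G(16)) + C) = 1/((2 - 16*(-4 + 16)) - 776651) = 1/((2 - 16*12) - 776651) = 1/((2 - 1*192) - 776651) = 1/((2 - 192) - 776651) = 1/(-190 - 776651) = 1/(-776841) = -1/776841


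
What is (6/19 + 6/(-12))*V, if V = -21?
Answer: 147/38 ≈ 3.8684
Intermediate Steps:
(6/19 + 6/(-12))*V = (6/19 + 6/(-12))*(-21) = (6*(1/19) + 6*(-1/12))*(-21) = (6/19 - ½)*(-21) = -7/38*(-21) = 147/38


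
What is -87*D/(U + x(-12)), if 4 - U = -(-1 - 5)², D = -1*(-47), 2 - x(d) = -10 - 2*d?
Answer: -4089/28 ≈ -146.04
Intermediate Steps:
x(d) = 12 + 2*d (x(d) = 2 - (-10 - 2*d) = 2 + (10 + 2*d) = 12 + 2*d)
D = 47
U = 40 (U = 4 - (-1)*(-1 - 5)² = 4 - (-1)*(-6)² = 4 - (-1)*36 = 4 - 1*(-36) = 4 + 36 = 40)
-87*D/(U + x(-12)) = -4089/(40 + (12 + 2*(-12))) = -4089/(40 + (12 - 24)) = -4089/(40 - 12) = -4089/28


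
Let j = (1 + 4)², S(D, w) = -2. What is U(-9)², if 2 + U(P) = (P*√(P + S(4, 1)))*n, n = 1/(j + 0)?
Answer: 1609/625 + 36*I*√11/25 ≈ 2.5744 + 4.7759*I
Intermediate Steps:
j = 25 (j = 5² = 25)
n = 1/25 (n = 1/(25 + 0) = 1/25 ≈ 0.040000)
U(P) = -2 + P*√(-2 + P)/25 (U(P) = -2 + (P*√(P - 2))*(1/25) = -2 + (P*√(-2 + P))*(1/25) = -2 + P*√(-2 + P)/25)
U(-9)² = (-2 + (1/25)*(-9)*√(-2 - 9))² = (-2 + (1/25)*(-9)*√(-11))² = (-2 + (1/25)*(-9)*(I*√11))² = (-2 - 9*I*√11/25)²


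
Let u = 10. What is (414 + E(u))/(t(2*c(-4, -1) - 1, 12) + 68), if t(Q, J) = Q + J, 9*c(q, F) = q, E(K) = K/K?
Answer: 3735/703 ≈ 5.3129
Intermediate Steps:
E(K) = 1
c(q, F) = q/9
t(Q, J) = J + Q
(414 + E(u))/(t(2*c(-4, -1) - 1, 12) + 68) = (414 + 1)/((12 + (2*((1/9)*(-4)) - 1)) + 68) = 415/((12 + (2*(-4/9) - 1)) + 68) = 415/((12 + (-8/9 - 1)) + 68) = 415/((12 - 17/9) + 68) = 415/(91/9 + 68) = 415/(703/9) = 415*(9/703) = 3735/703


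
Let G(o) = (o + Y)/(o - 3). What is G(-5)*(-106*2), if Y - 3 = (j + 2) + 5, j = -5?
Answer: 0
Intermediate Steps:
Y = 5 (Y = 3 + ((-5 + 2) + 5) = 3 + (-3 + 5) = 3 + 2 = 5)
G(o) = (5 + o)/(-3 + o) (G(o) = (o + 5)/(o - 3) = (5 + o)/(-3 + o))
G(-5)*(-106*2) = ((5 - 5)/(-3 - 5))*(-106*2) = (0/(-8))*(-212) = -⅛*0*(-212) = 0*(-212) = 0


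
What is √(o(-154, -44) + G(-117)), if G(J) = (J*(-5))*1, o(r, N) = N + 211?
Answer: 4*√47 ≈ 27.423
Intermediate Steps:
o(r, N) = 211 + N
G(J) = -5*J (G(J) = -5*J*1 = -5*J)
√(o(-154, -44) + G(-117)) = √((211 - 44) - 5*(-117)) = √(167 + 585) = √752 = 4*√47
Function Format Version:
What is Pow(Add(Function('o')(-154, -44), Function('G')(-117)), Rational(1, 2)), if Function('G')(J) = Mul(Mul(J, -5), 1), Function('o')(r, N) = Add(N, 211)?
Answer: Mul(4, Pow(47, Rational(1, 2))) ≈ 27.423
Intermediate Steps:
Function('o')(r, N) = Add(211, N)
Function('G')(J) = Mul(-5, J) (Function('G')(J) = Mul(Mul(-5, J), 1) = Mul(-5, J))
Pow(Add(Function('o')(-154, -44), Function('G')(-117)), Rational(1, 2)) = Pow(Add(Add(211, -44), Mul(-5, -117)), Rational(1, 2)) = Pow(Add(167, 585), Rational(1, 2)) = Pow(752, Rational(1, 2)) = Mul(4, Pow(47, Rational(1, 2)))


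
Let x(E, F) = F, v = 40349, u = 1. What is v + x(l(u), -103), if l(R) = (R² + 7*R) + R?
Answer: 40246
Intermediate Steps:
l(R) = R² + 8*R
v + x(l(u), -103) = 40349 - 103 = 40246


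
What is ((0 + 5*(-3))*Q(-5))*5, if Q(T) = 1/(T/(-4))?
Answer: -60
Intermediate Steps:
Q(T) = -4/T (Q(T) = 1/(T*(-¼)) = 1/(-T/4) = -4/T)
((0 + 5*(-3))*Q(-5))*5 = ((0 + 5*(-3))*(-4/(-5)))*5 = ((0 - 15)*(-4*(-⅕)))*5 = -15*⅘*5 = -12*5 = -60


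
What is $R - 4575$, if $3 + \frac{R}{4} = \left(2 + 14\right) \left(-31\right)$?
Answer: $-6571$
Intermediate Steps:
$R = -1996$ ($R = -12 + 4 \left(2 + 14\right) \left(-31\right) = -12 + 4 \cdot 16 \left(-31\right) = -12 + 4 \left(-496\right) = -12 - 1984 = -1996$)
$R - 4575 = -1996 - 4575 = -6571$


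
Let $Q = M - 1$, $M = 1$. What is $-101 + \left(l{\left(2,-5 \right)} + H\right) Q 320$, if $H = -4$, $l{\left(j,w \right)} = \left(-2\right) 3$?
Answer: $-101$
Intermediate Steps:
$l{\left(j,w \right)} = -6$
$Q = 0$ ($Q = 1 - 1 = 0$)
$-101 + \left(l{\left(2,-5 \right)} + H\right) Q 320 = -101 + \left(-6 - 4\right) 0 \cdot 320 = -101 + \left(-10\right) 0 \cdot 320 = -101 + 0 \cdot 320 = -101 + 0 = -101$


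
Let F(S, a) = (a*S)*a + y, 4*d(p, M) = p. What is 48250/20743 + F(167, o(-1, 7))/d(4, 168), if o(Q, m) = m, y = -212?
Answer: 165390703/20743 ≈ 7973.3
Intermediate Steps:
d(p, M) = p/4
F(S, a) = -212 + S*a**2 (F(S, a) = (a*S)*a - 212 = (S*a)*a - 212 = S*a**2 - 212 = -212 + S*a**2)
48250/20743 + F(167, o(-1, 7))/d(4, 168) = 48250/20743 + (-212 + 167*7**2)/(((1/4)*4)) = 48250*(1/20743) + (-212 + 167*49)/1 = 48250/20743 + (-212 + 8183)*1 = 48250/20743 + 7971*1 = 48250/20743 + 7971 = 165390703/20743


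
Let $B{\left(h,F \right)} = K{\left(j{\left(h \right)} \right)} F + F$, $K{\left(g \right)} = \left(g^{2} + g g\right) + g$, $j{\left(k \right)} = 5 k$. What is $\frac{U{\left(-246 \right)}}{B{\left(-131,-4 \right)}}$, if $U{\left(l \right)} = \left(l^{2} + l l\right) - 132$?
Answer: $- \frac{30225}{857396} \approx -0.035252$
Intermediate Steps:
$K{\left(g \right)} = g + 2 g^{2}$ ($K{\left(g \right)} = \left(g^{2} + g^{2}\right) + g = 2 g^{2} + g = g + 2 g^{2}$)
$B{\left(h,F \right)} = F + 5 F h \left(1 + 10 h\right)$ ($B{\left(h,F \right)} = 5 h \left(1 + 2 \cdot 5 h\right) F + F = 5 h \left(1 + 10 h\right) F + F = 5 F h \left(1 + 10 h\right) + F = F + 5 F h \left(1 + 10 h\right)$)
$U{\left(l \right)} = -132 + 2 l^{2}$ ($U{\left(l \right)} = \left(l^{2} + l^{2}\right) - 132 = 2 l^{2} - 132 = -132 + 2 l^{2}$)
$\frac{U{\left(-246 \right)}}{B{\left(-131,-4 \right)}} = \frac{-132 + 2 \left(-246\right)^{2}}{\left(-4\right) \left(1 + 5 \left(-131\right) \left(1 + 10 \left(-131\right)\right)\right)} = \frac{-132 + 2 \cdot 60516}{\left(-4\right) \left(1 + 5 \left(-131\right) \left(1 - 1310\right)\right)} = \frac{-132 + 121032}{\left(-4\right) \left(1 + 5 \left(-131\right) \left(-1309\right)\right)} = \frac{120900}{\left(-4\right) \left(1 + 857395\right)} = \frac{120900}{\left(-4\right) 857396} = \frac{120900}{-3429584} = 120900 \left(- \frac{1}{3429584}\right) = - \frac{30225}{857396}$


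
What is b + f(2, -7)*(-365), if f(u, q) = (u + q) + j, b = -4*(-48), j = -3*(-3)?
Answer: -1268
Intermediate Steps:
j = 9
b = 192
f(u, q) = 9 + q + u (f(u, q) = (u + q) + 9 = (q + u) + 9 = 9 + q + u)
b + f(2, -7)*(-365) = 192 + (9 - 7 + 2)*(-365) = 192 + 4*(-365) = 192 - 1460 = -1268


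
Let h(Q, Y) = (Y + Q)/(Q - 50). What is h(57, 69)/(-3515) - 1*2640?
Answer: -9279618/3515 ≈ -2640.0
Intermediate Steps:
h(Q, Y) = (Q + Y)/(-50 + Q)
h(57, 69)/(-3515) - 1*2640 = ((57 + 69)/(-50 + 57))/(-3515) - 1*2640 = (126/7)*(-1/3515) - 2640 = ((⅐)*126)*(-1/3515) - 2640 = 18*(-1/3515) - 2640 = -18/3515 - 2640 = -9279618/3515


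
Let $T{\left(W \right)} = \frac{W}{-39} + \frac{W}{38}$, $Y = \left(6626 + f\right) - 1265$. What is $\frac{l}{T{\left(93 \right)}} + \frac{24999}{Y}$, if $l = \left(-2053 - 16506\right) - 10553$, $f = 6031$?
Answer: $- \frac{163831313607}{353152} \approx -4.6391 \cdot 10^{5}$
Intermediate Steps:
$l = -29112$ ($l = -18559 - 10553 = -29112$)
$Y = 11392$ ($Y = \left(6626 + 6031\right) - 1265 = 12657 - 1265 = 11392$)
$T{\left(W \right)} = \frac{W}{1482}$ ($T{\left(W \right)} = W \left(- \frac{1}{39}\right) + W \frac{1}{38} = - \frac{W}{39} + \frac{W}{38} = \frac{W}{1482}$)
$\frac{l}{T{\left(93 \right)}} + \frac{24999}{Y} = - \frac{29112}{\frac{1}{1482} \cdot 93} + \frac{24999}{11392} = - \frac{29112}{\frac{31}{494}} + 24999 \cdot \frac{1}{11392} = \left(-29112\right) \frac{494}{31} + \frac{24999}{11392} = - \frac{14381328}{31} + \frac{24999}{11392} = - \frac{163831313607}{353152}$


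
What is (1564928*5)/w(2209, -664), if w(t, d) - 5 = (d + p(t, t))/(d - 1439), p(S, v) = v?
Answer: 548507264/299 ≈ 1.8345e+6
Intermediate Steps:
w(t, d) = 5 + (d + t)/(-1439 + d) (w(t, d) = 5 + (d + t)/(d - 1439) = 5 + (d + t)/(-1439 + d))
(1564928*5)/w(2209, -664) = (1564928*5)/(((-7195 + 2209 + 6*(-664))/(-1439 - 664))) = 7824640/(((-7195 + 2209 - 3984)/(-2103))) = 7824640/((-1/2103*(-8970))) = 7824640/(2990/701) = 7824640*(701/2990) = 548507264/299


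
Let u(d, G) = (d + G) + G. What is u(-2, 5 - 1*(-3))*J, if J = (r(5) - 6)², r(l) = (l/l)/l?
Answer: 11774/25 ≈ 470.96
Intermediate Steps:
u(d, G) = d + 2*G (u(d, G) = (G + d) + G = d + 2*G)
r(l) = 1/l
J = 841/25 (J = (1/5 - 6)² = (⅕ - 6)² = (-29/5)² = 841/25 ≈ 33.640)
u(-2, 5 - 1*(-3))*J = (-2 + 2*(5 - 1*(-3)))*(841/25) = (-2 + 2*(5 + 3))*(841/25) = (-2 + 2*8)*(841/25) = (-2 + 16)*(841/25) = 14*(841/25) = 11774/25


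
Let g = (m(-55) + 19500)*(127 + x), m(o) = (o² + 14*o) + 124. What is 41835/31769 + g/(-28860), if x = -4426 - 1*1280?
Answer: 99462177711/23509060 ≈ 4230.8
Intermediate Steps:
x = -5706 (x = -4426 - 1280 = -5706)
m(o) = 124 + o² + 14*o
g = -122062941 (g = ((124 + (-55)² + 14*(-55)) + 19500)*(127 - 5706) = ((124 + 3025 - 770) + 19500)*(-5579) = (2379 + 19500)*(-5579) = 21879*(-5579) = -122062941)
41835/31769 + g/(-28860) = 41835/31769 - 122062941/(-28860) = 41835*(1/31769) - 122062941*(-1/28860) = 41835/31769 + 3129819/740 = 99462177711/23509060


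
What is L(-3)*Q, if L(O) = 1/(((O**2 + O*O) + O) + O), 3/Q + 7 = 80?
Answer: 1/292 ≈ 0.0034247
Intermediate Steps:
Q = 3/73 (Q = 3/(-7 + 80) = 3/73 ≈ 0.041096)
L(O) = 1/(2*O + 2*O**2) (L(O) = 1/(((O**2 + O**2) + O) + O) = 1/((2*O**2 + O) + O) = 1/((O + 2*O**2) + O) = 1/(2*O + 2*O**2))
L(-3)*Q = ((1/2)/(-3*(1 - 3)))*(3/73) = ((1/2)*(-1/3)/(-2))*(3/73) = ((1/2)*(-1/3)*(-1/2))*(3/73) = (1/12)*(3/73) = 1/292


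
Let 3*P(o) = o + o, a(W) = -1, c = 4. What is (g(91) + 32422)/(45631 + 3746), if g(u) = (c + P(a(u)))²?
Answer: 291898/444393 ≈ 0.65685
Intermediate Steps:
P(o) = 2*o/3 (P(o) = (o + o)/3 = (2*o)/3 = 2*o/3)
g(u) = 100/9 (g(u) = (4 + (⅔)*(-1))² = (4 - ⅔)² = (10/3)² = 100/9)
(g(91) + 32422)/(45631 + 3746) = (100/9 + 32422)/(45631 + 3746) = (291898/9)/49377 = (291898/9)*(1/49377) = 291898/444393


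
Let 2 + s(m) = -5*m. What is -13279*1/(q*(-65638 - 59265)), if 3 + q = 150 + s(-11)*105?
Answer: 1897/101920848 ≈ 1.8612e-5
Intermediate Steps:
s(m) = -2 - 5*m
q = 5712 (q = -3 + (150 + (-2 - 5*(-11))*105) = -3 + (150 + (-2 + 55)*105) = -3 + (150 + 53*105) = -3 + (150 + 5565) = -3 + 5715 = 5712)
-13279*1/(q*(-65638 - 59265)) = -13279*1/(5712*(-65638 - 59265)) = -13279/(5712/(1/(-124903))) = -13279/(5712/(-1/124903)) = -13279/(5712*(-124903)) = -13279/(-713445936) = -13279*(-1/713445936) = 1897/101920848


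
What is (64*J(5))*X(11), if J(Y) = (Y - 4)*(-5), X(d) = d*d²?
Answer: -425920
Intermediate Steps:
X(d) = d³
J(Y) = 20 - 5*Y (J(Y) = (-4 + Y)*(-5) = 20 - 5*Y)
(64*J(5))*X(11) = (64*(20 - 5*5))*11³ = (64*(20 - 25))*1331 = (64*(-5))*1331 = -320*1331 = -425920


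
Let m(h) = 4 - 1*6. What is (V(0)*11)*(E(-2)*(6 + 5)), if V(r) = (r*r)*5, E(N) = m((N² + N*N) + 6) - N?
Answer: 0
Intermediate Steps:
m(h) = -2 (m(h) = 4 - 6 = -2)
E(N) = -2 - N
V(r) = 5*r² (V(r) = r²*5 = 5*r²)
(V(0)*11)*(E(-2)*(6 + 5)) = ((5*0²)*11)*((-2 - 1*(-2))*(6 + 5)) = ((5*0)*11)*((-2 + 2)*11) = (0*11)*(0*11) = 0*0 = 0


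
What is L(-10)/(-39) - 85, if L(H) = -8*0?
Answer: -85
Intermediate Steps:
L(H) = 0
L(-10)/(-39) - 85 = 0/(-39) - 85 = -1/39*0 - 85 = 0 - 85 = -85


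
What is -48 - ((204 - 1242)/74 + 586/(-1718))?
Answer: -1068922/31783 ≈ -33.632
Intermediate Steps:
-48 - ((204 - 1242)/74 + 586/(-1718)) = -48 - (-1038*1/74 + 586*(-1/1718)) = -48 - (-519/37 - 293/859) = -48 - 1*(-456662/31783) = -48 + 456662/31783 = -1068922/31783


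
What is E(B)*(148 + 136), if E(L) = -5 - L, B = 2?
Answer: -1988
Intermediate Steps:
E(B)*(148 + 136) = (-5 - 1*2)*(148 + 136) = (-5 - 2)*284 = -7*284 = -1988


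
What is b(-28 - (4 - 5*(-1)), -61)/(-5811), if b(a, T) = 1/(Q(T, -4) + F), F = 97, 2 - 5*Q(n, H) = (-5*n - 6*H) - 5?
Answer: -5/947193 ≈ -5.2788e-6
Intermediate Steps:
Q(n, H) = 7/5 + n + 6*H/5 (Q(n, H) = 2/5 - ((-5*n - 6*H) - 5)/5 = 2/5 - ((-6*H - 5*n) - 5)/5 = 2/5 - (-5 - 6*H - 5*n)/5 = 2/5 + (1 + n + 6*H/5) = 7/5 + n + 6*H/5)
b(a, T) = 1/(468/5 + T) (b(a, T) = 1/((7/5 + T + (6/5)*(-4)) + 97) = 1/((7/5 + T - 24/5) + 97) = 1/((-17/5 + T) + 97) = 1/(468/5 + T))
b(-28 - (4 - 5*(-1)), -61)/(-5811) = (5/(468 + 5*(-61)))/(-5811) = (5/(468 - 305))*(-1/5811) = (5/163)*(-1/5811) = -5/947193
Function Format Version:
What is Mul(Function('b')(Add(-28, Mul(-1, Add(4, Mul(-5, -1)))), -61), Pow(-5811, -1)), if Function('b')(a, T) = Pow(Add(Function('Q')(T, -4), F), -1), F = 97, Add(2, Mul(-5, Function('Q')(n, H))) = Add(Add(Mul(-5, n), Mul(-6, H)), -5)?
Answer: Rational(-5, 947193) ≈ -5.2788e-6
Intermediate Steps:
Function('Q')(n, H) = Add(Rational(7, 5), n, Mul(Rational(6, 5), H)) (Function('Q')(n, H) = Add(Rational(2, 5), Mul(Rational(-1, 5), Add(Add(Mul(-5, n), Mul(-6, H)), -5))) = Add(Rational(2, 5), Mul(Rational(-1, 5), Add(Add(Mul(-6, H), Mul(-5, n)), -5))) = Add(Rational(2, 5), Mul(Rational(-1, 5), Add(-5, Mul(-6, H), Mul(-5, n)))) = Add(Rational(2, 5), Add(1, n, Mul(Rational(6, 5), H))) = Add(Rational(7, 5), n, Mul(Rational(6, 5), H)))
Function('b')(a, T) = Pow(Add(Rational(468, 5), T), -1) (Function('b')(a, T) = Pow(Add(Add(Rational(7, 5), T, Mul(Rational(6, 5), -4)), 97), -1) = Pow(Add(Add(Rational(7, 5), T, Rational(-24, 5)), 97), -1) = Pow(Add(Add(Rational(-17, 5), T), 97), -1) = Pow(Add(Rational(468, 5), T), -1))
Mul(Function('b')(Add(-28, Mul(-1, Add(4, Mul(-5, -1)))), -61), Pow(-5811, -1)) = Mul(Mul(5, Pow(Add(468, Mul(5, -61)), -1)), Pow(-5811, -1)) = Mul(Mul(5, Pow(Add(468, -305), -1)), Rational(-1, 5811)) = Mul(Mul(5, Pow(163, -1)), Rational(-1, 5811)) = Mul(Mul(5, Rational(1, 163)), Rational(-1, 5811)) = Mul(Rational(5, 163), Rational(-1, 5811)) = Rational(-5, 947193)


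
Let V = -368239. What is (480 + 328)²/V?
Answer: -652864/368239 ≈ -1.7729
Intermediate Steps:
(480 + 328)²/V = (480 + 328)²/(-368239) = 808²*(-1/368239) = 652864*(-1/368239) = -652864/368239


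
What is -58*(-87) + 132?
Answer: 5178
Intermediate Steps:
-58*(-87) + 132 = 5046 + 132 = 5178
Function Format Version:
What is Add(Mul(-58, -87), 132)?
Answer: 5178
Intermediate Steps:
Add(Mul(-58, -87), 132) = Add(5046, 132) = 5178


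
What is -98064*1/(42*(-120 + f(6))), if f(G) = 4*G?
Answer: 681/28 ≈ 24.321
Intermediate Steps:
-98064*1/(42*(-120 + f(6))) = -98064*1/(42*(-120 + 4*6)) = -98064*1/(42*(-120 + 24)) = -98064/((-96*42)) = -98064/(-4032) = -98064*(-1/4032) = 681/28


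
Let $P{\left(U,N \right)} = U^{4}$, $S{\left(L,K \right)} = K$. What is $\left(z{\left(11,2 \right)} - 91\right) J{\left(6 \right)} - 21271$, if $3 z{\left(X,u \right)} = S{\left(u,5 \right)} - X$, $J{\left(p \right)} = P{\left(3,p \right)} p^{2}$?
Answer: $-292459$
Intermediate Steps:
$J{\left(p \right)} = 81 p^{2}$ ($J{\left(p \right)} = 3^{4} p^{2} = 81 p^{2}$)
$z{\left(X,u \right)} = \frac{5}{3} - \frac{X}{3}$ ($z{\left(X,u \right)} = \frac{5 - X}{3} = \frac{5}{3} - \frac{X}{3}$)
$\left(z{\left(11,2 \right)} - 91\right) J{\left(6 \right)} - 21271 = \left(\left(\frac{5}{3} - \frac{11}{3}\right) - 91\right) 81 \cdot 6^{2} - 21271 = \left(\left(\frac{5}{3} - \frac{11}{3}\right) - 91\right) 81 \cdot 36 - 21271 = \left(-2 - 91\right) 2916 - 21271 = \left(-93\right) 2916 - 21271 = -271188 - 21271 = -292459$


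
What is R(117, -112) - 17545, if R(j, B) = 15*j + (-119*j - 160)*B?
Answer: 1561506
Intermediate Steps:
R(j, B) = 15*j + B*(-160 - 119*j) (R(j, B) = 15*j + (-160 - 119*j)*B = 15*j + B*(-160 - 119*j))
R(117, -112) - 17545 = (-160*(-112) + 15*117 - 119*(-112)*117) - 17545 = (17920 + 1755 + 1559376) - 17545 = 1579051 - 17545 = 1561506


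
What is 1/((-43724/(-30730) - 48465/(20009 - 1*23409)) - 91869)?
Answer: -2089640/191940377339 ≈ -1.0887e-5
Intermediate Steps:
1/((-43724/(-30730) - 48465/(20009 - 1*23409)) - 91869) = 1/((-43724*(-1/30730) - 48465/(20009 - 23409)) - 91869) = 1/((21862/15365 - 48465/(-3400)) - 91869) = 1/((21862/15365 - 48465*(-1/3400)) - 91869) = 1/((21862/15365 + 9693/680) - 91869) = 1/(32759821/2089640 - 91869) = 1/(-191940377339/2089640) = -2089640/191940377339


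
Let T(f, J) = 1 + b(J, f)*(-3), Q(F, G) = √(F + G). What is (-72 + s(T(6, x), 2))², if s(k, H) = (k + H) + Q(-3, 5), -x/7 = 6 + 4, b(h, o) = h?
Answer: (141 + √2)² ≈ 20282.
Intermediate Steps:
x = -70 (x = -7*(6 + 4) = -7*10 = -70)
T(f, J) = 1 - 3*J (T(f, J) = 1 + J*(-3) = 1 - 3*J)
s(k, H) = H + k + √2 (s(k, H) = (k + H) + √(-3 + 5) = (H + k) + √2 = H + k + √2)
(-72 + s(T(6, x), 2))² = (-72 + (2 + (1 - 3*(-70)) + √2))² = (-72 + (2 + (1 + 210) + √2))² = (-72 + (2 + 211 + √2))² = (-72 + (213 + √2))² = (141 + √2)²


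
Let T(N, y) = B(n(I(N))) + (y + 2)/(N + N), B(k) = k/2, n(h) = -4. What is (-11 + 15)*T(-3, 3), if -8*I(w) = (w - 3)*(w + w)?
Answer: -34/3 ≈ -11.333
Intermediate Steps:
I(w) = -w*(-3 + w)/4 (I(w) = -(w - 3)*(w + w)/8 = -(-3 + w)*2*w/8 = -w*(-3 + w)/4)
B(k) = k/2 (B(k) = k*(½) = k/2)
T(N, y) = -2 + (2 + y)/(2*N) (T(N, y) = (½)*(-4) + (y + 2)/(N + N) = -2 + (2 + y)/((2*N)) = -2 + (2 + y)*(1/(2*N)) = -2 + (2 + y)/(2*N))
(-11 + 15)*T(-3, 3) = (-11 + 15)*((½)*(2 + 3 - 4*(-3))/(-3)) = 4*((½)*(-⅓)*(2 + 3 + 12)) = 4*((½)*(-⅓)*17) = 4*(-17/6) = -34/3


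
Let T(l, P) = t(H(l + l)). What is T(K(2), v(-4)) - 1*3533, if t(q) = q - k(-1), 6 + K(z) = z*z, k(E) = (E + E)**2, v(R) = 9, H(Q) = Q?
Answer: -3541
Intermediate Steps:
k(E) = 4*E**2 (k(E) = (2*E)**2 = 4*E**2)
K(z) = -6 + z**2 (K(z) = -6 + z*z = -6 + z**2)
t(q) = -4 + q (t(q) = q - 4*(-1)**2 = q - 4 = -4 + q)
T(l, P) = -4 + 2*l (T(l, P) = -4 + (l + l) = -4 + 2*l)
T(K(2), v(-4)) - 1*3533 = (-4 + 2*(-6 + 2**2)) - 1*3533 = (-4 + 2*(-6 + 4)) - 3533 = (-4 + 2*(-2)) - 3533 = (-4 - 4) - 3533 = -8 - 3533 = -3541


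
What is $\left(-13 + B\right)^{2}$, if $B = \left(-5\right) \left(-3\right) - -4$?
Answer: $36$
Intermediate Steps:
$B = 19$ ($B = 15 + 4 = 19$)
$\left(-13 + B\right)^{2} = \left(-13 + 19\right)^{2} = 6^{2} = 36$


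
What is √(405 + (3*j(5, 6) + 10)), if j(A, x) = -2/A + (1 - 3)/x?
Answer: 4*√645/5 ≈ 20.317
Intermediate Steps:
j(A, x) = -2/A - 2/x
√(405 + (3*j(5, 6) + 10)) = √(405 + (3*(-2/5 - 2/6) + 10)) = √(405 + (3*(-2*⅕ - 2*⅙) + 10)) = √(405 + (3*(-⅖ - ⅓) + 10)) = √(405 + (3*(-11/15) + 10)) = √(405 + (-11/5 + 10)) = √(405 + 39/5) = √(2064/5) = 4*√645/5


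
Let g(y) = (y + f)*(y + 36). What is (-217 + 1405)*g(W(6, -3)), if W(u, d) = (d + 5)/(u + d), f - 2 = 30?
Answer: 1422960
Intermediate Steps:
f = 32 (f = 2 + 30 = 32)
W(u, d) = (5 + d)/(d + u)
g(y) = (32 + y)*(36 + y) (g(y) = (y + 32)*(y + 36) = (32 + y)*(36 + y))
(-217 + 1405)*g(W(6, -3)) = (-217 + 1405)*(1152 + ((5 - 3)/(-3 + 6))² + 68*((5 - 3)/(-3 + 6))) = 1188*(1152 + (2/3)² + 68*(2/3)) = 1188*(1152 + ((⅓)*2)² + 68*((⅓)*2)) = 1188*(1152 + (⅔)² + 68*(⅔)) = 1188*(1152 + 4/9 + 136/3) = 1188*(10780/9) = 1422960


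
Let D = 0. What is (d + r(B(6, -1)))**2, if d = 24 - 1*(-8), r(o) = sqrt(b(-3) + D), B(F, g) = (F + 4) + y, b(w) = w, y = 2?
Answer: (32 + I*sqrt(3))**2 ≈ 1021.0 + 110.85*I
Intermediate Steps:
B(F, g) = 6 + F (B(F, g) = (F + 4) + 2 = (4 + F) + 2 = 6 + F)
r(o) = I*sqrt(3) (r(o) = sqrt(-3 + 0) = sqrt(-3) = I*sqrt(3))
d = 32 (d = 24 + 8 = 32)
(d + r(B(6, -1)))**2 = (32 + I*sqrt(3))**2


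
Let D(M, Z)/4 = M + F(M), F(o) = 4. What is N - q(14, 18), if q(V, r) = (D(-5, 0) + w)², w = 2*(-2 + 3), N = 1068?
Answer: 1064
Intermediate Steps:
D(M, Z) = 16 + 4*M (D(M, Z) = 4*(M + 4) = 4*(4 + M) = 16 + 4*M)
w = 2 (w = 2*1 = 2)
q(V, r) = 4 (q(V, r) = ((16 + 4*(-5)) + 2)² = ((16 - 20) + 2)² = (-4 + 2)² = (-2)² = 4)
N - q(14, 18) = 1068 - 1*4 = 1068 - 4 = 1064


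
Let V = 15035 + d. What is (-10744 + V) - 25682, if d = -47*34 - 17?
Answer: -23006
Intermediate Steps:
d = -1615 (d = -1598 - 17 = -1615)
V = 13420 (V = 15035 - 1615 = 13420)
(-10744 + V) - 25682 = (-10744 + 13420) - 25682 = 2676 - 25682 = -23006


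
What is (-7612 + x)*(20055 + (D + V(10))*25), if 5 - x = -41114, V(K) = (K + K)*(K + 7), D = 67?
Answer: 1012916610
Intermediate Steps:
V(K) = 2*K*(7 + K) (V(K) = (2*K)*(7 + K) = 2*K*(7 + K))
x = 41119 (x = 5 - 1*(-41114) = 5 + 41114 = 41119)
(-7612 + x)*(20055 + (D + V(10))*25) = (-7612 + 41119)*(20055 + (67 + 2*10*(7 + 10))*25) = 33507*(20055 + (67 + 2*10*17)*25) = 33507*(20055 + (67 + 340)*25) = 33507*(20055 + 407*25) = 33507*(20055 + 10175) = 33507*30230 = 1012916610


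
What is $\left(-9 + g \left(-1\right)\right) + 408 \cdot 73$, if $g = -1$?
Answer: $29776$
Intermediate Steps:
$\left(-9 + g \left(-1\right)\right) + 408 \cdot 73 = \left(-9 - -1\right) + 408 \cdot 73 = \left(-9 + 1\right) + 29784 = -8 + 29784 = 29776$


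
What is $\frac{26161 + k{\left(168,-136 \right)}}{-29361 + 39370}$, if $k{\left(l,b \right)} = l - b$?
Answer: $\frac{26465}{10009} \approx 2.6441$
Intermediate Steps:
$\frac{26161 + k{\left(168,-136 \right)}}{-29361 + 39370} = \frac{26161 + \left(168 - -136\right)}{-29361 + 39370} = \frac{26161 + \left(168 + 136\right)}{10009} = \left(26161 + 304\right) \frac{1}{10009} = 26465 \cdot \frac{1}{10009} = \frac{26465}{10009}$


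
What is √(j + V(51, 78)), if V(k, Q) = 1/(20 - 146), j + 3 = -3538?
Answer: I*√6246338/42 ≈ 59.506*I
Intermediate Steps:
j = -3541 (j = -3 - 3538 = -3541)
V(k, Q) = -1/126 (V(k, Q) = 1/(-126) = -1/126)
√(j + V(51, 78)) = √(-3541 - 1/126) = √(-446167/126) = I*√6246338/42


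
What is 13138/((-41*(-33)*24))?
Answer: 6569/16236 ≈ 0.40459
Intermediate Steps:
13138/((-41*(-33)*24)) = 13138/((1353*24)) = 13138/32472 = 13138*(1/32472) = 6569/16236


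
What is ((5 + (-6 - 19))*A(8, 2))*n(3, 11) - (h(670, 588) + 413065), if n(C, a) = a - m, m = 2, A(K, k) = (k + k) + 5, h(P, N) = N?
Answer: -415273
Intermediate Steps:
A(K, k) = 5 + 2*k (A(K, k) = 2*k + 5 = 5 + 2*k)
n(C, a) = -2 + a (n(C, a) = a - 1*2 = a - 2 = -2 + a)
((5 + (-6 - 19))*A(8, 2))*n(3, 11) - (h(670, 588) + 413065) = ((5 + (-6 - 19))*(5 + 2*2))*(-2 + 11) - (588 + 413065) = ((5 - 25)*(5 + 4))*9 - 1*413653 = -20*9*9 - 413653 = -180*9 - 413653 = -1620 - 413653 = -415273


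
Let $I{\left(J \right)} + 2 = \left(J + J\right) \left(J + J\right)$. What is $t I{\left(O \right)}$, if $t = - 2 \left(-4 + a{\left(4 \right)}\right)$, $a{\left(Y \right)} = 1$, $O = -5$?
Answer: $588$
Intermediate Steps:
$t = 6$ ($t = - 2 \left(-4 + 1\right) = \left(-2\right) \left(-3\right) = 6$)
$I{\left(J \right)} = -2 + 4 J^{2}$ ($I{\left(J \right)} = -2 + \left(J + J\right) \left(J + J\right) = -2 + 2 J 2 J = -2 + 4 J^{2}$)
$t I{\left(O \right)} = 6 \left(-2 + 4 \left(-5\right)^{2}\right) = 6 \left(-2 + 4 \cdot 25\right) = 6 \left(-2 + 100\right) = 6 \cdot 98 = 588$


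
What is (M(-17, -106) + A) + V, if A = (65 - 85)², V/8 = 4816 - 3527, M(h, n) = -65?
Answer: 10647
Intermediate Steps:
V = 10312 (V = 8*(4816 - 3527) = 8*1289 = 10312)
A = 400 (A = (-20)² = 400)
(M(-17, -106) + A) + V = (-65 + 400) + 10312 = 335 + 10312 = 10647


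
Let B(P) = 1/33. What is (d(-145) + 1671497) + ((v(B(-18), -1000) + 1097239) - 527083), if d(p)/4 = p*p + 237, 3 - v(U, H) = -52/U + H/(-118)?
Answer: 137376280/59 ≈ 2.3284e+6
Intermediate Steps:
B(P) = 1/33
v(U, H) = 3 + 52/U + H/118 (v(U, H) = 3 - (-52/U + H/(-118)) = 3 - (-52/U + H*(-1/118)) = 3 - (-52/U - H/118) = 3 + (52/U + H/118) = 3 + 52/U + H/118)
d(p) = 948 + 4*p² (d(p) = 4*(p*p + 237) = 4*(p² + 237) = 4*(237 + p²) = 948 + 4*p²)
(d(-145) + 1671497) + ((v(B(-18), -1000) + 1097239) - 527083) = ((948 + 4*(-145)²) + 1671497) + (((3 + 52/(1/33) + (1/118)*(-1000)) + 1097239) - 527083) = ((948 + 4*21025) + 1671497) + (((3 + 52*33 - 500/59) + 1097239) - 527083) = ((948 + 84100) + 1671497) + (((3 + 1716 - 500/59) + 1097239) - 527083) = (85048 + 1671497) + ((100921/59 + 1097239) - 527083) = 1756545 + (64838022/59 - 527083) = 1756545 + 33740125/59 = 137376280/59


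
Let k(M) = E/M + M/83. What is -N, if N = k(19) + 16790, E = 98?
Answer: -26486325/1577 ≈ -16795.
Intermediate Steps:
k(M) = 98/M + M/83
N = 26486325/1577 (N = (98/19 + (1/83)*19) + 16790 = (98*(1/19) + 19/83) + 16790 = (98/19 + 19/83) + 16790 = 8495/1577 + 16790 = 26486325/1577 ≈ 16795.)
-N = -1*26486325/1577 = -26486325/1577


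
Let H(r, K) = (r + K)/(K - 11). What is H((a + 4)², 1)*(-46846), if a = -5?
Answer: 46846/5 ≈ 9369.2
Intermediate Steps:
H(r, K) = (K + r)/(-11 + K)
H((a + 4)², 1)*(-46846) = ((1 + (-5 + 4)²)/(-11 + 1))*(-46846) = ((1 + (-1)²)/(-10))*(-46846) = -(1 + 1)/10*(-46846) = -⅒*2*(-46846) = -⅕*(-46846) = 46846/5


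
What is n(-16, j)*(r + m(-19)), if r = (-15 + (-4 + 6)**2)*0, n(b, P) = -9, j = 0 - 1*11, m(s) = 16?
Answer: -144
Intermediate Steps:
j = -11 (j = 0 - 11 = -11)
r = 0 (r = (-15 + 2**2)*0 = (-15 + 4)*0 = -11*0 = 0)
n(-16, j)*(r + m(-19)) = -9*(0 + 16) = -9*16 = -144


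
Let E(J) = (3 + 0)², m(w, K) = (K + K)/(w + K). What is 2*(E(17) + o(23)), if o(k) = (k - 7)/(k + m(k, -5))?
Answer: 1962/101 ≈ 19.426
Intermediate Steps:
m(w, K) = 2*K/(K + w) (m(w, K) = (2*K)/(K + w) = 2*K/(K + w))
o(k) = (-7 + k)/(k - 10/(-5 + k)) (o(k) = (k - 7)/(k + 2*(-5)/(-5 + k)) = (-7 + k)/(k - 10/(-5 + k)))
E(J) = 9 (E(J) = 3² = 9)
2*(E(17) + o(23)) = 2*(9 + (-7 + 23)*(-5 + 23)/(-10 + 23*(-5 + 23))) = 2*(9 + 16*18/(-10 + 23*18)) = 2*(9 + 16*18/(-10 + 414)) = 2*(9 + 16*18/404) = 2*(9 + (1/404)*16*18) = 2*(9 + 72/101) = 2*(981/101) = 1962/101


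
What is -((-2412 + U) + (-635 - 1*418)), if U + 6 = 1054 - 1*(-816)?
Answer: 1601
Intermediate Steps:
U = 1864 (U = -6 + (1054 - 1*(-816)) = -6 + (1054 + 816) = -6 + 1870 = 1864)
-((-2412 + U) + (-635 - 1*418)) = -((-2412 + 1864) + (-635 - 1*418)) = -(-548 + (-635 - 418)) = -(-548 - 1053) = -1*(-1601) = 1601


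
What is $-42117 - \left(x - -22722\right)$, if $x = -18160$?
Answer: $-46679$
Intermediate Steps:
$-42117 - \left(x - -22722\right) = -42117 - \left(-18160 - -22722\right) = -42117 - \left(-18160 + 22722\right) = -42117 - 4562 = -46679$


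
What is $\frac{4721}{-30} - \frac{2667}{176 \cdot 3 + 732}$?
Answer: $- \frac{9569}{60} \approx -159.48$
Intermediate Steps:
$\frac{4721}{-30} - \frac{2667}{176 \cdot 3 + 732} = 4721 \left(- \frac{1}{30}\right) - \frac{2667}{528 + 732} = - \frac{4721}{30} - \frac{2667}{1260} = - \frac{4721}{30} - \frac{127}{60} = - \frac{9569}{60}$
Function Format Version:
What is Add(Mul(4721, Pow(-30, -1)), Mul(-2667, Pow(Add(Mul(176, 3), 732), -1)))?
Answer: Rational(-9569, 60) ≈ -159.48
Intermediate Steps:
Add(Mul(4721, Pow(-30, -1)), Mul(-2667, Pow(Add(Mul(176, 3), 732), -1))) = Add(Mul(4721, Rational(-1, 30)), Mul(-2667, Pow(Add(528, 732), -1))) = Add(Rational(-4721, 30), Mul(-2667, Pow(1260, -1))) = Add(Rational(-4721, 30), Mul(-2667, Rational(1, 1260))) = Add(Rational(-4721, 30), Rational(-127, 60)) = Rational(-9569, 60)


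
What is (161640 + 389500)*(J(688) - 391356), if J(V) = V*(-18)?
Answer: -222517263600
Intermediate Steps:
J(V) = -18*V
(161640 + 389500)*(J(688) - 391356) = (161640 + 389500)*(-18*688 - 391356) = 551140*(-12384 - 391356) = 551140*(-403740) = -222517263600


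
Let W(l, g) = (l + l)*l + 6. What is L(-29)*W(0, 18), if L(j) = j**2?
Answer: 5046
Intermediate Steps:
W(l, g) = 6 + 2*l**2 (W(l, g) = (2*l)*l + 6 = 2*l**2 + 6 = 6 + 2*l**2)
L(-29)*W(0, 18) = (-29)**2*(6 + 2*0**2) = 841*(6 + 2*0) = 841*(6 + 0) = 841*6 = 5046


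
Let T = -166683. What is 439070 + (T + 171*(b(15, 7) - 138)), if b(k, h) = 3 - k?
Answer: 246737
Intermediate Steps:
439070 + (T + 171*(b(15, 7) - 138)) = 439070 + (-166683 + 171*((3 - 1*15) - 138)) = 439070 + (-166683 + 171*((3 - 15) - 138)) = 439070 + (-166683 + 171*(-12 - 138)) = 439070 + (-166683 + 171*(-150)) = 439070 + (-166683 - 25650) = 439070 - 192333 = 246737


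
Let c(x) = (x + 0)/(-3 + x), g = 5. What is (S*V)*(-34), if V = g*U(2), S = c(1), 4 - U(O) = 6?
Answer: -170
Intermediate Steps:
U(O) = -2 (U(O) = 4 - 1*6 = 4 - 6 = -2)
c(x) = x/(-3 + x)
S = -½ (S = 1/(-3 + 1) = 1/(-2) = 1*(-½) = -½ ≈ -0.50000)
V = -10 (V = 5*(-2) = -10)
(S*V)*(-34) = -½*(-10)*(-34) = 5*(-34) = -170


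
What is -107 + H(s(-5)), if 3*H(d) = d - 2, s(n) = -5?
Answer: -328/3 ≈ -109.33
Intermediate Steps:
H(d) = -⅔ + d/3 (H(d) = (d - 2)/3 = (-2 + d)/3 = -⅔ + d/3)
-107 + H(s(-5)) = -107 + (-⅔ + (⅓)*(-5)) = -107 + (-⅔ - 5/3) = -107 - 7/3 = -328/3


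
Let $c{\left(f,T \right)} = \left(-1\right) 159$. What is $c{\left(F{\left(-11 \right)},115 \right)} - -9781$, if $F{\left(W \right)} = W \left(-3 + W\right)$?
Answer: $9622$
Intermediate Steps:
$c{\left(f,T \right)} = -159$
$c{\left(F{\left(-11 \right)},115 \right)} - -9781 = -159 - -9781 = -159 + 9781 = 9622$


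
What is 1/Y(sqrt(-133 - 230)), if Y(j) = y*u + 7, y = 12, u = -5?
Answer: -1/53 ≈ -0.018868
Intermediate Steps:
Y(j) = -53 (Y(j) = 12*(-5) + 7 = -60 + 7 = -53)
1/Y(sqrt(-133 - 230)) = 1/(-53) = -1/53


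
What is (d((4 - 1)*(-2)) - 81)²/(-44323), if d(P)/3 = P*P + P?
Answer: -81/44323 ≈ -0.0018275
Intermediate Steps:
d(P) = 3*P + 3*P² (d(P) = 3*(P*P + P) = 3*(P² + P) = 3*(P + P²) = 3*P + 3*P²)
(d((4 - 1)*(-2)) - 81)²/(-44323) = (3*((4 - 1)*(-2))*(1 + (4 - 1)*(-2)) - 81)²/(-44323) = (3*(3*(-2))*(1 + 3*(-2)) - 81)²*(-1/44323) = (3*(-6)*(1 - 6) - 81)²*(-1/44323) = (3*(-6)*(-5) - 81)²*(-1/44323) = (90 - 81)²*(-1/44323) = 9²*(-1/44323) = 81*(-1/44323) = -81/44323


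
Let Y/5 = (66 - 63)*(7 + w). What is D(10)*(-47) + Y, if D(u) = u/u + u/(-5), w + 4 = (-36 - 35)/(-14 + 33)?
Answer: 683/19 ≈ 35.947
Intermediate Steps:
w = -147/19 (w = -4 + (-36 - 35)/(-14 + 33) = -4 - 71/19 = -147/19 ≈ -7.7368)
D(u) = 1 - u/5 (D(u) = 1 + u*(-⅕) = 1 - u/5)
Y = -210/19 (Y = 5*((66 - 63)*(7 - 147/19)) = 5*(3*(-14/19)) = 5*(-42/19) = -210/19 ≈ -11.053)
D(10)*(-47) + Y = (1 - ⅕*10)*(-47) - 210/19 = (1 - 2)*(-47) - 210/19 = -1*(-47) - 210/19 = 47 - 210/19 = 683/19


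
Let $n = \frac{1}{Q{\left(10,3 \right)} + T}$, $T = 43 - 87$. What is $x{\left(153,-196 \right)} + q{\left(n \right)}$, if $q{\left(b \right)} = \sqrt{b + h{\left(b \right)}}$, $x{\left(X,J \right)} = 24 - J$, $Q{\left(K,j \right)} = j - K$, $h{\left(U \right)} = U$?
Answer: $220 + \frac{i \sqrt{102}}{51} \approx 220.0 + 0.19803 i$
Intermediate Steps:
$T = -44$
$n = - \frac{1}{51}$ ($n = \frac{1}{\left(3 - 10\right) - 44} = \frac{1}{-7 - 44} = \frac{1}{-51} = - \frac{1}{51} \approx -0.019608$)
$q{\left(b \right)} = \sqrt{2} \sqrt{b}$ ($q{\left(b \right)} = \sqrt{b + b} = \sqrt{2 b} = \sqrt{2} \sqrt{b}$)
$x{\left(153,-196 \right)} + q{\left(n \right)} = \left(24 - -196\right) + \sqrt{2} \sqrt{- \frac{1}{51}} = \left(24 + 196\right) + \sqrt{2} \frac{i \sqrt{51}}{51} = 220 + \frac{i \sqrt{102}}{51}$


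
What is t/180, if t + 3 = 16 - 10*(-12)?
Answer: 133/180 ≈ 0.73889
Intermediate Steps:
t = 133 (t = -3 + (16 - 10*(-12)) = -3 + (16 + 120) = -3 + 136 = 133)
t/180 = 133/180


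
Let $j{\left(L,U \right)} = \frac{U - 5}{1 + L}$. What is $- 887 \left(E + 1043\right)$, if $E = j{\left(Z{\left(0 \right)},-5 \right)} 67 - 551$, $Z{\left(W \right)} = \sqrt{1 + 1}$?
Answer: $-1030694 + 594290 \sqrt{2} \approx -1.9024 \cdot 10^{5}$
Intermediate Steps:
$Z{\left(W \right)} = \sqrt{2}$
$j{\left(L,U \right)} = \frac{-5 + U}{1 + L}$
$E = -551 - \frac{670}{1 + \sqrt{2}}$ ($E = \frac{-5 - 5}{1 + \sqrt{2}} \cdot 67 - 551 = \frac{1}{1 + \sqrt{2}} \left(-10\right) 67 - 551 = - \frac{10}{1 + \sqrt{2}} \cdot 67 - 551 = - \frac{670}{1 + \sqrt{2}} - 551 = -551 - \frac{670}{1 + \sqrt{2}} \approx -828.52$)
$- 887 \left(E + 1043\right) = - 887 \left(\left(119 - 670 \sqrt{2}\right) + 1043\right) = - 887 \left(1162 - 670 \sqrt{2}\right) = -1030694 + 594290 \sqrt{2}$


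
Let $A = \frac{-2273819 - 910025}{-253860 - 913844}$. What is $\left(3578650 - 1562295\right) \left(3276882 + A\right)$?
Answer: $\frac{1928861022784084015}{291926} \approx 6.6074 \cdot 10^{12}$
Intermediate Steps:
$A = \frac{795961}{291926}$ ($A = - \frac{3183844}{-1167704} = \left(-3183844\right) \left(- \frac{1}{1167704}\right) = \frac{795961}{291926} \approx 2.7266$)
$\left(3578650 - 1562295\right) \left(3276882 + A\right) = \left(3578650 - 1562295\right) \left(3276882 + \frac{795961}{291926}\right) = 2016355 \cdot \frac{956607850693}{291926} = \frac{1928861022784084015}{291926}$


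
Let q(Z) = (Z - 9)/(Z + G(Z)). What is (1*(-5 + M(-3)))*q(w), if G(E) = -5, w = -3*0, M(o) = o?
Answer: -72/5 ≈ -14.400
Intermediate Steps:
w = 0
q(Z) = (-9 + Z)/(-5 + Z) (q(Z) = (Z - 9)/(Z - 5) = (-9 + Z)/(-5 + Z))
(1*(-5 + M(-3)))*q(w) = (1*(-5 - 3))*((-9 + 0)/(-5 + 0)) = (1*(-8))*(-9/(-5)) = -(-8)*(-9)/5 = -8*9/5 = -72/5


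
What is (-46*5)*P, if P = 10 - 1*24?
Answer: 3220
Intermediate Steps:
P = -14 (P = 10 - 24 = -14)
(-46*5)*P = -46*5*(-14) = -230*(-14) = 3220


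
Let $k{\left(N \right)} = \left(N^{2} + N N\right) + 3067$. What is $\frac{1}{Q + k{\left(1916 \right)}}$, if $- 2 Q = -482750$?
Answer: $\frac{1}{7586554} \approx 1.3181 \cdot 10^{-7}$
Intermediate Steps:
$Q = 241375$ ($Q = \left(- \frac{1}{2}\right) \left(-482750\right) = 241375$)
$k{\left(N \right)} = 3067 + 2 N^{2}$ ($k{\left(N \right)} = \left(N^{2} + N^{2}\right) + 3067 = 2 N^{2} + 3067 = 3067 + 2 N^{2}$)
$\frac{1}{Q + k{\left(1916 \right)}} = \frac{1}{241375 + \left(3067 + 2 \cdot 1916^{2}\right)} = \frac{1}{241375 + \left(3067 + 2 \cdot 3671056\right)} = \frac{1}{241375 + \left(3067 + 7342112\right)} = \frac{1}{241375 + 7345179} = \frac{1}{7586554}$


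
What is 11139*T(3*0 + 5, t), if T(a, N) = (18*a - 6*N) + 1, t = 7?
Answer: 545811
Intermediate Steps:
T(a, N) = 1 - 6*N + 18*a (T(a, N) = (-6*N + 18*a) + 1 = 1 - 6*N + 18*a)
11139*T(3*0 + 5, t) = 11139*(1 - 6*7 + 18*(3*0 + 5)) = 11139*(1 - 42 + 18*(0 + 5)) = 11139*(1 - 42 + 18*5) = 11139*(1 - 42 + 90) = 11139*49 = 545811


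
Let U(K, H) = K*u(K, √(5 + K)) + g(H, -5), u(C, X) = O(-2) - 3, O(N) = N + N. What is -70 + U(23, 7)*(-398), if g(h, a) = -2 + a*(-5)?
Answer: 54854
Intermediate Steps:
O(N) = 2*N
g(h, a) = -2 - 5*a
u(C, X) = -7 (u(C, X) = 2*(-2) - 3 = -4 - 3 = -7)
U(K, H) = 23 - 7*K (U(K, H) = K*(-7) + (-2 - 5*(-5)) = -7*K + (-2 + 25) = -7*K + 23 = 23 - 7*K)
-70 + U(23, 7)*(-398) = -70 + (23 - 7*23)*(-398) = -70 + (23 - 161)*(-398) = -70 - 138*(-398) = -70 + 54924 = 54854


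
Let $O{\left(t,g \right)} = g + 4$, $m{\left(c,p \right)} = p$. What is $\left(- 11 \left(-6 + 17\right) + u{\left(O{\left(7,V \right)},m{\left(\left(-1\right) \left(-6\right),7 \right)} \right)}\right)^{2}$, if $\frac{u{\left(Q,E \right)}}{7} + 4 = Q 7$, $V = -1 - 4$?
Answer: $39204$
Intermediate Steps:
$V = -5$ ($V = -1 - 4 = -5$)
$O{\left(t,g \right)} = 4 + g$
$u{\left(Q,E \right)} = -28 + 49 Q$ ($u{\left(Q,E \right)} = -28 + 7 Q 7 = -28 + 7 \cdot 7 Q = -28 + 49 Q$)
$\left(- 11 \left(-6 + 17\right) + u{\left(O{\left(7,V \right)},m{\left(\left(-1\right) \left(-6\right),7 \right)} \right)}\right)^{2} = \left(- 11 \left(-6 + 17\right) + \left(-28 + 49 \left(4 - 5\right)\right)\right)^{2} = \left(\left(-11\right) 11 + \left(-28 + 49 \left(-1\right)\right)\right)^{2} = \left(-121 - 77\right)^{2} = \left(-198\right)^{2} = 39204$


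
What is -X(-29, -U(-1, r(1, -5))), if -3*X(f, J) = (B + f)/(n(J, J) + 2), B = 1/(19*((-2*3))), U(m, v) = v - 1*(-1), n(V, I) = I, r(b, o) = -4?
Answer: -3307/1710 ≈ -1.9339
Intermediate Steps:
U(m, v) = 1 + v (U(m, v) = v + 1 = 1 + v)
B = -1/114 (B = (1/19)/(-6) = (1/19)*(-1/6) = -1/114 ≈ -0.0087719)
X(f, J) = -(-1/114 + f)/(3*(2 + J)) (X(f, J) = -(-1/114 + f)/(3*(J + 2)) = -(-1/114 + f)/(3*(2 + J)))
-X(-29, -U(-1, r(1, -5))) = -(1 - 114*(-29))/(342*(2 - (1 - 4))) = -(1 + 3306)/(342*(2 - 1*(-3))) = -3307/(342*(2 + 3)) = -3307/(342*5) = -1*3307/1710 = -3307/1710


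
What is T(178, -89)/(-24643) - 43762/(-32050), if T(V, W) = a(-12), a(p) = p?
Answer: 539405783/394904075 ≈ 1.3659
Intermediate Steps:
T(V, W) = -12
T(178, -89)/(-24643) - 43762/(-32050) = -12/(-24643) - 43762/(-32050) = -12*(-1/24643) - 43762*(-1/32050) = 12/24643 + 21881/16025 = 539405783/394904075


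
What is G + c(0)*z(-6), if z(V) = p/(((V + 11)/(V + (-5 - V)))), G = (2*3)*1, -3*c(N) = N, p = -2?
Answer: 6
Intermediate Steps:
c(N) = -N/3
G = 6 (G = 6*1 = 6)
z(V) = -2/(-11/5 - V/5) (z(V) = -2*(V + (-5 - V))/(V + 11) = -2*(-5/(11 + V)) = -2/(-11/5 - V/5))
G + c(0)*z(-6) = 6 + (-⅓*0)*(10/(11 - 6)) = 6 + 0*(10/5) = 6 + 0*(10*(⅕)) = 6 + 0*2 = 6 + 0 = 6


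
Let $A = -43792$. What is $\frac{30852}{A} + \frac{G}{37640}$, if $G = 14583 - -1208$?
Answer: $- \frac{29359363}{103020680} \approx -0.28499$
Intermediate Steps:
$G = 15791$ ($G = 14583 + 1208 = 15791$)
$\frac{30852}{A} + \frac{G}{37640} = \frac{30852}{-43792} + \frac{15791}{37640} = 30852 \left(- \frac{1}{43792}\right) + 15791 \cdot \frac{1}{37640} = - \frac{7713}{10948} + \frac{15791}{37640} = - \frac{29359363}{103020680}$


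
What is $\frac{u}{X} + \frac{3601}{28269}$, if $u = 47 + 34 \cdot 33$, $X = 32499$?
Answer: $\frac{16675040}{102079359} \approx 0.16335$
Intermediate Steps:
$u = 1169$ ($u = 47 + 1122 = 1169$)
$\frac{u}{X} + \frac{3601}{28269} = \frac{1169}{32499} + \frac{3601}{28269} = \frac{16675040}{102079359}$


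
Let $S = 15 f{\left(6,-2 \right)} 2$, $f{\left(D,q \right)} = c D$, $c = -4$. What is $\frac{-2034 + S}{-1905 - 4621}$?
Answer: $\frac{1377}{3263} \approx 0.422$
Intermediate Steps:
$f{\left(D,q \right)} = - 4 D$
$S = -720$ ($S = 15 \left(\left(-4\right) 6\right) 2 = 15 \left(-24\right) 2 = \left(-360\right) 2 = -720$)
$\frac{-2034 + S}{-1905 - 4621} = \frac{-2034 - 720}{-1905 - 4621} = - \frac{2754}{-6526} = \left(-2754\right) \left(- \frac{1}{6526}\right) = \frac{1377}{3263}$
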